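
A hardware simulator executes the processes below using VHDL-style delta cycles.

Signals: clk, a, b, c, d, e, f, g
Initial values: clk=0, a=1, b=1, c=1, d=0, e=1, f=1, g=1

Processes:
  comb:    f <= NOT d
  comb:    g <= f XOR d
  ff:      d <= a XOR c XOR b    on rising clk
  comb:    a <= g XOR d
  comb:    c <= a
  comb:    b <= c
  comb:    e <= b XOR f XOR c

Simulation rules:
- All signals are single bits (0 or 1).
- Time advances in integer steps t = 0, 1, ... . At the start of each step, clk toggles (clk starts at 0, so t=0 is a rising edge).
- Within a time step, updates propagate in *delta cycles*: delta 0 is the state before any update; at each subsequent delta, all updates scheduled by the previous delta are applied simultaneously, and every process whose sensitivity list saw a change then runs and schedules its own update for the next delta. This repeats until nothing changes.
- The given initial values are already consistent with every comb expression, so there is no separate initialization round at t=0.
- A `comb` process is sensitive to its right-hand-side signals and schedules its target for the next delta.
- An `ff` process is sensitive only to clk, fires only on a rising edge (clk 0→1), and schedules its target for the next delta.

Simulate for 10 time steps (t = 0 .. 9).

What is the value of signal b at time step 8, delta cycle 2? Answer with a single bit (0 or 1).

t=0 Δ0: g=1 b=1 d=0 e=1 c=1 a=1 clk=0 f=1
  Δ1: clk:0→1
  Δ2: d:0→1
  Δ3: g:1→0, a:1→0, f:1→0
  Δ4: g:0→1, e:1→0, c:1→0, a:0→1
  Δ5: b:1→0, e:0→1, c:0→1, a:1→0
  Δ6: b:0→1, c:1→0
  Δ7: b:1→0
  Δ8: e:1→0
  (8Δ to stable)
t=1 Δ0: g=1 b=0 d=1 e=0 c=0 a=0 clk=1 f=0
  Δ1: clk:1→0
  (1Δ to stable)
t=2 Δ0: g=1 b=0 d=1 e=0 c=0 a=0 clk=0 f=0
  Δ1: clk:0→1
  Δ2: d:1→0
  Δ3: g:1→0, a:0→1, f:0→1
  Δ4: g:0→1, e:0→1, c:0→1, a:1→0
  Δ5: b:0→1, e:1→0, c:1→0, a:0→1
  Δ6: b:1→0, c:0→1
  Δ7: b:0→1
  Δ8: e:0→1
  (8Δ to stable)
t=3 Δ0: g=1 b=1 d=0 e=1 c=1 a=1 clk=1 f=1
  Δ1: clk:1→0
  (1Δ to stable)
t=4 Δ0: g=1 b=1 d=0 e=1 c=1 a=1 clk=0 f=1
  Δ1: clk:0→1
  Δ2: d:0→1
  Δ3: g:1→0, a:1→0, f:1→0
  Δ4: g:0→1, e:1→0, c:1→0, a:0→1
  Δ5: b:1→0, e:0→1, c:0→1, a:1→0
  Δ6: b:0→1, c:1→0
  Δ7: b:1→0
  Δ8: e:1→0
  (8Δ to stable)
t=5 Δ0: g=1 b=0 d=1 e=0 c=0 a=0 clk=1 f=0
  Δ1: clk:1→0
  (1Δ to stable)
t=6 Δ0: g=1 b=0 d=1 e=0 c=0 a=0 clk=0 f=0
  Δ1: clk:0→1
  Δ2: d:1→0
  Δ3: g:1→0, a:0→1, f:0→1
  Δ4: g:0→1, e:0→1, c:0→1, a:1→0
  Δ5: b:0→1, e:1→0, c:1→0, a:0→1
  Δ6: b:1→0, c:0→1
  Δ7: b:0→1
  Δ8: e:0→1
  (8Δ to stable)
t=7 Δ0: g=1 b=1 d=0 e=1 c=1 a=1 clk=1 f=1
  Δ1: clk:1→0
  (1Δ to stable)
t=8 Δ0: g=1 b=1 d=0 e=1 c=1 a=1 clk=0 f=1
  Δ1: clk:0→1
  Δ2: d:0→1
  Δ3: g:1→0, a:1→0, f:1→0
  Δ4: g:0→1, e:1→0, c:1→0, a:0→1
  Δ5: b:1→0, e:0→1, c:0→1, a:1→0
  Δ6: b:0→1, c:1→0
  Δ7: b:1→0
  Δ8: e:1→0
  (8Δ to stable)
t=9 Δ0: g=1 b=0 d=1 e=0 c=0 a=0 clk=1 f=0
  Δ1: clk:1→0
  (1Δ to stable)

1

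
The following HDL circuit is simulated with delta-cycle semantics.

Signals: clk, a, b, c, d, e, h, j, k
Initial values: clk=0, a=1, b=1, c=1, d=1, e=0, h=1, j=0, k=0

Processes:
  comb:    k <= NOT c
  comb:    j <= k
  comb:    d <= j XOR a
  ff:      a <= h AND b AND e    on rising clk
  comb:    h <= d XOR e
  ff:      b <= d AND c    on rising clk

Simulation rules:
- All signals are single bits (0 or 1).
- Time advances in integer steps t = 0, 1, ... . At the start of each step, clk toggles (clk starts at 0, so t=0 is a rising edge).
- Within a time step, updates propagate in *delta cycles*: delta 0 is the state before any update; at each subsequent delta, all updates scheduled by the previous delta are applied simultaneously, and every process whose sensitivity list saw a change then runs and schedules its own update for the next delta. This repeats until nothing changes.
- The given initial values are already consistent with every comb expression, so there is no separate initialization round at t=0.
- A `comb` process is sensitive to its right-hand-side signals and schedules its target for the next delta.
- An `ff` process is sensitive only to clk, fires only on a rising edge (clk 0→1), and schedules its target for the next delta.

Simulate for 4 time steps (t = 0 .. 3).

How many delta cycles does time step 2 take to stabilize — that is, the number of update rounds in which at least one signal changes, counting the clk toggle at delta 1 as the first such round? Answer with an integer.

[bits: b,clk,h,d,j,k,a,c,e]
t=0: Δ0=101100110 Δ1=111100110 Δ2=111100010 Δ3=111000010 Δ4=110000010 | 4Δ
t=1: Δ0=110000010 Δ1=100000010 | 1Δ
t=2: Δ0=100000010 Δ1=110000010 Δ2=010000010 | 2Δ
t=3: Δ0=010000010 Δ1=000000010 | 1Δ

2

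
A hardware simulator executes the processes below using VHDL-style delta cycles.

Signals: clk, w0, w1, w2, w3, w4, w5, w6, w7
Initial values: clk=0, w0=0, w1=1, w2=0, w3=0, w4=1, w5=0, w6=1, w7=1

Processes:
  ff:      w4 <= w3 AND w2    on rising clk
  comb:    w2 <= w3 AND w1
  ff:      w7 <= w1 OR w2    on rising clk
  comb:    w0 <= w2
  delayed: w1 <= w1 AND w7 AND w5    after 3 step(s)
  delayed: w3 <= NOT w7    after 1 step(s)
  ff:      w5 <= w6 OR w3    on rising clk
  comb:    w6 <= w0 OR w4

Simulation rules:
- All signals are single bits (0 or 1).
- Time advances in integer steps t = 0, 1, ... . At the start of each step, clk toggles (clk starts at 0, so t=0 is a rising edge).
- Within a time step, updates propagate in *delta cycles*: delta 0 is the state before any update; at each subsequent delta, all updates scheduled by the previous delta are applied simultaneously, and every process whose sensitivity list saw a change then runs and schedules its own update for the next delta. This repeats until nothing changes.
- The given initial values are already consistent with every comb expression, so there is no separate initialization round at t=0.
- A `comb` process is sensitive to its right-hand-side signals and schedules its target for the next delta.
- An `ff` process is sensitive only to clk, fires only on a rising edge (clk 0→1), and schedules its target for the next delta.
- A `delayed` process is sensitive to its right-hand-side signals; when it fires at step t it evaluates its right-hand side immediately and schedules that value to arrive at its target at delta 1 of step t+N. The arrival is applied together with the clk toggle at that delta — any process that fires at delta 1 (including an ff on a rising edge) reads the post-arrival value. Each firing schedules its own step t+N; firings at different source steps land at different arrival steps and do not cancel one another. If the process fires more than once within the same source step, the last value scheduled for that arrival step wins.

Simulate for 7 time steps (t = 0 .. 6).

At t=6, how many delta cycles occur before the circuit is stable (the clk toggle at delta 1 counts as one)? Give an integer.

2

[bits: w1,w7,w5,clk,w4,w6,w0,w3,w2]
t=0: Δ0=110011000 Δ1=110111000 Δ2=111101000 Δ3=111100000 | 3Δ
t=1: Δ0=111100000 Δ1=111000000 | 1Δ
t=2: Δ0=111000000 Δ1=111100000 Δ2=110100000 | 2Δ
t=3: Δ0=110100000 Δ1=110000000 | 1Δ
t=4: Δ0=110000000 Δ1=110100000 | 1Δ
t=5: Δ0=110100000 Δ1=010000000 | 1Δ
t=6: Δ0=010000000 Δ1=010100000 Δ2=000100000 | 2Δ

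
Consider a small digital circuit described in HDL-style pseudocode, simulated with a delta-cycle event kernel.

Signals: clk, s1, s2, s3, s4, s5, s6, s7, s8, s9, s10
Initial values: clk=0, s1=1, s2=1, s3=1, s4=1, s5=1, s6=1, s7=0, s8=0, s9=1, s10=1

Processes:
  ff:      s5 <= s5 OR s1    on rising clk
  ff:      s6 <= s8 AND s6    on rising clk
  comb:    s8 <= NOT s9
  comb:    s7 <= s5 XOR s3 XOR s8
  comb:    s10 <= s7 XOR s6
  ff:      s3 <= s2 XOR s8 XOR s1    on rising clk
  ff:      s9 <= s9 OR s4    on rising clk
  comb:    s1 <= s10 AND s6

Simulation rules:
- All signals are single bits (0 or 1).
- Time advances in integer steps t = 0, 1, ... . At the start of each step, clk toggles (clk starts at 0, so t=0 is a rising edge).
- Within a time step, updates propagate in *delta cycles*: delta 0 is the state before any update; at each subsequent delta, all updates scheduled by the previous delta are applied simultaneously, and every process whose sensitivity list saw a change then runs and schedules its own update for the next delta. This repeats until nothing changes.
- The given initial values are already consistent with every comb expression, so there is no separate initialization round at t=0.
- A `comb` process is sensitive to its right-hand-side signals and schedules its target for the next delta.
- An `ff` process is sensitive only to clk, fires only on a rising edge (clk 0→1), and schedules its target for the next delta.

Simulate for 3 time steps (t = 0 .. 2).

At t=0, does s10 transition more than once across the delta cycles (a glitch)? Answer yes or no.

[bits: s8,s5,s10,s3,s6,s2,s4,s1,s9,s7,clk]
t=0: Δ0=01111111100 Δ1=01111111101 Δ2=01100111101 Δ3=01000110111 Δ4=01100110111 | 4Δ
t=1: Δ0=01100110111 Δ1=01100110110 | 1Δ
t=2: Δ0=01100110110 Δ1=01100110111 Δ2=01110110111 Δ3=01110110101 Δ4=01010110101 | 4Δ

yes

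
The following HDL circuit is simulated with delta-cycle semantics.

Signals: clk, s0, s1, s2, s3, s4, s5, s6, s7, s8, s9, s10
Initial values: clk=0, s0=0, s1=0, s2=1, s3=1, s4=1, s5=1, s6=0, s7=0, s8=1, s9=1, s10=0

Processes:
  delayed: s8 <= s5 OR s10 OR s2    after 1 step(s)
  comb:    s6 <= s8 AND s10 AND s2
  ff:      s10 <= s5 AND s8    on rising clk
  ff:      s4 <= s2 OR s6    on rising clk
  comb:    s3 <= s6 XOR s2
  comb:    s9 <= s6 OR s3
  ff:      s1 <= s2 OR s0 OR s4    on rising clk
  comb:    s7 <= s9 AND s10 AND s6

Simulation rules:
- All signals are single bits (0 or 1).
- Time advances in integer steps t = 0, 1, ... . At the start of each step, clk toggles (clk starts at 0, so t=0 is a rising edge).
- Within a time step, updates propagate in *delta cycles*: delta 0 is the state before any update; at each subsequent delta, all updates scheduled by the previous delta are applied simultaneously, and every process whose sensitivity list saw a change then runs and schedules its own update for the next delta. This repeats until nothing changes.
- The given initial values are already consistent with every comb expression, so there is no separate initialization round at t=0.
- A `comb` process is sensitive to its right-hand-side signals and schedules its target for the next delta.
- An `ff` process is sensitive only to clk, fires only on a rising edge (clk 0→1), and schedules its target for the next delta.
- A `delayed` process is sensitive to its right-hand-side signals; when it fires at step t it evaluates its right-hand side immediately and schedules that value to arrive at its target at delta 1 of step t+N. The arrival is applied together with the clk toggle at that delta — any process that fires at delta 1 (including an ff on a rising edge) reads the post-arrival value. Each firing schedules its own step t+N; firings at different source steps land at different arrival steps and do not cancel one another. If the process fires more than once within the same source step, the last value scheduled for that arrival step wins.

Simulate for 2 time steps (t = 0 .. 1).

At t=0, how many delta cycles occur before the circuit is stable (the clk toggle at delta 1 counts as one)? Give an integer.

4

[bits: s7,s9,clk,s5,s0,s1,s2,s8,s10,s4,s6,s3]
t=0: Δ0=010100110101 Δ1=011100110101 Δ2=011101111101 Δ3=011101111111 Δ4=111101111110 | 4Δ
t=1: Δ0=111101111110 Δ1=110101111110 | 1Δ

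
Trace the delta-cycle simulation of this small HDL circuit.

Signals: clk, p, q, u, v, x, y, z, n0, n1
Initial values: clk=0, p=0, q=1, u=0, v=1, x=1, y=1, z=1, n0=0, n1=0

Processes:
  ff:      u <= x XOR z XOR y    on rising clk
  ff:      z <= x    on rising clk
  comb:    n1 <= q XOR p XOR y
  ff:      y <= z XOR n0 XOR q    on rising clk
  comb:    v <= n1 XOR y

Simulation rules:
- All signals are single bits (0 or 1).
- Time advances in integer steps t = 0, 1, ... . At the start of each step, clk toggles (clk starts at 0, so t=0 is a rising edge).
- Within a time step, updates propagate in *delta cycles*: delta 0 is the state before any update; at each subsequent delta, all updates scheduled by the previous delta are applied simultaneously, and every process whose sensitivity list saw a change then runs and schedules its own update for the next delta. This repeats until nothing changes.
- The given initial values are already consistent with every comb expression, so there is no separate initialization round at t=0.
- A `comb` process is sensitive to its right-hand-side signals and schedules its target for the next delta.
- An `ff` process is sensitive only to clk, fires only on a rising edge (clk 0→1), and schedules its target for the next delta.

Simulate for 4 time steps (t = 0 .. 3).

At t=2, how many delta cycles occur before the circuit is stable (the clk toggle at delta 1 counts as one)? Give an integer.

2

t=0 Δ0: z=1 q=1 u=0 clk=0 p=0 n0=0 x=1 y=1 v=1 n1=0
  Δ1: clk:0→1
  Δ2: u:0→1, y:1→0
  Δ3: v:1→0, n1:0→1
  Δ4: v:0→1
  (4Δ to stable)
t=1 Δ0: z=1 q=1 u=1 clk=1 p=0 n0=0 x=1 y=0 v=1 n1=1
  Δ1: clk:1→0
  (1Δ to stable)
t=2 Δ0: z=1 q=1 u=1 clk=0 p=0 n0=0 x=1 y=0 v=1 n1=1
  Δ1: clk:0→1
  Δ2: u:1→0
  (2Δ to stable)
t=3 Δ0: z=1 q=1 u=0 clk=1 p=0 n0=0 x=1 y=0 v=1 n1=1
  Δ1: clk:1→0
  (1Δ to stable)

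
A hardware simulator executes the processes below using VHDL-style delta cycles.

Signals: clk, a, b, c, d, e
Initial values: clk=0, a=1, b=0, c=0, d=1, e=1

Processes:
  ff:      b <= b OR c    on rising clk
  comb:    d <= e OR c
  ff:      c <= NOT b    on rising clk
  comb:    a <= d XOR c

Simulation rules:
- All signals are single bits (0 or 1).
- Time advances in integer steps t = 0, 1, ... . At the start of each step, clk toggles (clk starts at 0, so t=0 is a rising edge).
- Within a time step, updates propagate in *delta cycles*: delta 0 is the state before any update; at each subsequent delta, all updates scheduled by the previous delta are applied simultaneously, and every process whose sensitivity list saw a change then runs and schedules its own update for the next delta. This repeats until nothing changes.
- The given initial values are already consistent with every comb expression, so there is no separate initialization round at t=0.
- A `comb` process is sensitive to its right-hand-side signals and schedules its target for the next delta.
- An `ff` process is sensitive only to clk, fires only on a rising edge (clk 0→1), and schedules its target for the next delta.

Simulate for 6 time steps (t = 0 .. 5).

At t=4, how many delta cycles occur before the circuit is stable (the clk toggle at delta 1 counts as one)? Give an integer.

3

t0.Δ0 d=1 b=0 e=1 c=0 clk=0 a=1
t0.Δ1 d=1 b=0 e=1 c=0 clk=1 a=1
t0.Δ2 d=1 b=0 e=1 c=1 clk=1 a=1
t0.Δ3 d=1 b=0 e=1 c=1 clk=1 a=0
t1.Δ0 d=1 b=0 e=1 c=1 clk=1 a=0
t1.Δ1 d=1 b=0 e=1 c=1 clk=0 a=0
t2.Δ0 d=1 b=0 e=1 c=1 clk=0 a=0
t2.Δ1 d=1 b=0 e=1 c=1 clk=1 a=0
t2.Δ2 d=1 b=1 e=1 c=1 clk=1 a=0
t3.Δ0 d=1 b=1 e=1 c=1 clk=1 a=0
t3.Δ1 d=1 b=1 e=1 c=1 clk=0 a=0
t4.Δ0 d=1 b=1 e=1 c=1 clk=0 a=0
t4.Δ1 d=1 b=1 e=1 c=1 clk=1 a=0
t4.Δ2 d=1 b=1 e=1 c=0 clk=1 a=0
t4.Δ3 d=1 b=1 e=1 c=0 clk=1 a=1
t5.Δ0 d=1 b=1 e=1 c=0 clk=1 a=1
t5.Δ1 d=1 b=1 e=1 c=0 clk=0 a=1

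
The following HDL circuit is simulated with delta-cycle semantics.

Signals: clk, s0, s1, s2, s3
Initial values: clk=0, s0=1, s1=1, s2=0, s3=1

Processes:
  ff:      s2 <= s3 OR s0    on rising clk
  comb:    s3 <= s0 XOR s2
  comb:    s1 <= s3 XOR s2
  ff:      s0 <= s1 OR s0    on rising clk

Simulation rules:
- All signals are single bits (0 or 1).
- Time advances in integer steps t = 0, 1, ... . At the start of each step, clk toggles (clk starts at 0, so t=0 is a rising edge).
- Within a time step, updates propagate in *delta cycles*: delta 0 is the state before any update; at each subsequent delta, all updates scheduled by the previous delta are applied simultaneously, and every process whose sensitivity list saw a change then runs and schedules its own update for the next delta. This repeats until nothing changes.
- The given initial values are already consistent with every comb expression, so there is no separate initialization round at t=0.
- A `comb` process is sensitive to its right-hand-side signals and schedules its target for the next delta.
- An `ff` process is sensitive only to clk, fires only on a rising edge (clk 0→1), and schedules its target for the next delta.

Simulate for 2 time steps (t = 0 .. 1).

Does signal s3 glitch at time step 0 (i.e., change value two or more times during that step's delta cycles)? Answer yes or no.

no

t=0 Δ0: clk=0 s3=1 s1=1 s2=0 s0=1
  Δ1: clk:0→1
  Δ2: s2:0→1
  Δ3: s3:1→0, s1:1→0
  Δ4: s1:0→1
  (4Δ to stable)
t=1 Δ0: clk=1 s3=0 s1=1 s2=1 s0=1
  Δ1: clk:1→0
  (1Δ to stable)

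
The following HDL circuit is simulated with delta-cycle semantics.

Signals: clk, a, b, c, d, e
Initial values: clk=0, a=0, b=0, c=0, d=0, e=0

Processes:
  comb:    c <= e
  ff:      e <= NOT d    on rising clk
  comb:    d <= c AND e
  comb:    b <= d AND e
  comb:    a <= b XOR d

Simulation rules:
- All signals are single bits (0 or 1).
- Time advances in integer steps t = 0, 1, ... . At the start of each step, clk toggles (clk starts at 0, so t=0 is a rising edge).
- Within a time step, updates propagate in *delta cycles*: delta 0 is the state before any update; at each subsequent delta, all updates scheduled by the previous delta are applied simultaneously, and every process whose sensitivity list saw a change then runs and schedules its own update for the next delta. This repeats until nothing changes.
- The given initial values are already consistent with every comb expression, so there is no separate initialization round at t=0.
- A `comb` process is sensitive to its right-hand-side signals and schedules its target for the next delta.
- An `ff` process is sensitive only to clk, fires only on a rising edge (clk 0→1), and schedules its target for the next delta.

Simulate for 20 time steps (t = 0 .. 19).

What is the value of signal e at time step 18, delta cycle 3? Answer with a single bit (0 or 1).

t=0 Δ0: d=0 a=0 e=0 clk=0 c=0 b=0
  Δ1: clk:0→1
  Δ2: e:0→1
  Δ3: c:0→1
  Δ4: d:0→1
  Δ5: a:0→1, b:0→1
  Δ6: a:1→0
  (6Δ to stable)
t=1 Δ0: d=1 a=0 e=1 clk=1 c=1 b=1
  Δ1: clk:1→0
  (1Δ to stable)
t=2 Δ0: d=1 a=0 e=1 clk=0 c=1 b=1
  Δ1: clk:0→1
  Δ2: e:1→0
  Δ3: d:1→0, c:1→0, b:1→0
  (3Δ to stable)
t=3 Δ0: d=0 a=0 e=0 clk=1 c=0 b=0
  Δ1: clk:1→0
  (1Δ to stable)
t=4 Δ0: d=0 a=0 e=0 clk=0 c=0 b=0
  Δ1: clk:0→1
  Δ2: e:0→1
  Δ3: c:0→1
  Δ4: d:0→1
  Δ5: a:0→1, b:0→1
  Δ6: a:1→0
  (6Δ to stable)
t=5 Δ0: d=1 a=0 e=1 clk=1 c=1 b=1
  Δ1: clk:1→0
  (1Δ to stable)
t=6 Δ0: d=1 a=0 e=1 clk=0 c=1 b=1
  Δ1: clk:0→1
  Δ2: e:1→0
  Δ3: d:1→0, c:1→0, b:1→0
  (3Δ to stable)
t=7 Δ0: d=0 a=0 e=0 clk=1 c=0 b=0
  Δ1: clk:1→0
  (1Δ to stable)
t=8 Δ0: d=0 a=0 e=0 clk=0 c=0 b=0
  Δ1: clk:0→1
  Δ2: e:0→1
  Δ3: c:0→1
  Δ4: d:0→1
  Δ5: a:0→1, b:0→1
  Δ6: a:1→0
  (6Δ to stable)
t=9 Δ0: d=1 a=0 e=1 clk=1 c=1 b=1
  Δ1: clk:1→0
  (1Δ to stable)
t=10 Δ0: d=1 a=0 e=1 clk=0 c=1 b=1
  Δ1: clk:0→1
  Δ2: e:1→0
  Δ3: d:1→0, c:1→0, b:1→0
  (3Δ to stable)
t=11 Δ0: d=0 a=0 e=0 clk=1 c=0 b=0
  Δ1: clk:1→0
  (1Δ to stable)
t=12 Δ0: d=0 a=0 e=0 clk=0 c=0 b=0
  Δ1: clk:0→1
  Δ2: e:0→1
  Δ3: c:0→1
  Δ4: d:0→1
  Δ5: a:0→1, b:0→1
  Δ6: a:1→0
  (6Δ to stable)
t=13 Δ0: d=1 a=0 e=1 clk=1 c=1 b=1
  Δ1: clk:1→0
  (1Δ to stable)
t=14 Δ0: d=1 a=0 e=1 clk=0 c=1 b=1
  Δ1: clk:0→1
  Δ2: e:1→0
  Δ3: d:1→0, c:1→0, b:1→0
  (3Δ to stable)
t=15 Δ0: d=0 a=0 e=0 clk=1 c=0 b=0
  Δ1: clk:1→0
  (1Δ to stable)
t=16 Δ0: d=0 a=0 e=0 clk=0 c=0 b=0
  Δ1: clk:0→1
  Δ2: e:0→1
  Δ3: c:0→1
  Δ4: d:0→1
  Δ5: a:0→1, b:0→1
  Δ6: a:1→0
  (6Δ to stable)
t=17 Δ0: d=1 a=0 e=1 clk=1 c=1 b=1
  Δ1: clk:1→0
  (1Δ to stable)
t=18 Δ0: d=1 a=0 e=1 clk=0 c=1 b=1
  Δ1: clk:0→1
  Δ2: e:1→0
  Δ3: d:1→0, c:1→0, b:1→0
  (3Δ to stable)
t=19 Δ0: d=0 a=0 e=0 clk=1 c=0 b=0
  Δ1: clk:1→0
  (1Δ to stable)

0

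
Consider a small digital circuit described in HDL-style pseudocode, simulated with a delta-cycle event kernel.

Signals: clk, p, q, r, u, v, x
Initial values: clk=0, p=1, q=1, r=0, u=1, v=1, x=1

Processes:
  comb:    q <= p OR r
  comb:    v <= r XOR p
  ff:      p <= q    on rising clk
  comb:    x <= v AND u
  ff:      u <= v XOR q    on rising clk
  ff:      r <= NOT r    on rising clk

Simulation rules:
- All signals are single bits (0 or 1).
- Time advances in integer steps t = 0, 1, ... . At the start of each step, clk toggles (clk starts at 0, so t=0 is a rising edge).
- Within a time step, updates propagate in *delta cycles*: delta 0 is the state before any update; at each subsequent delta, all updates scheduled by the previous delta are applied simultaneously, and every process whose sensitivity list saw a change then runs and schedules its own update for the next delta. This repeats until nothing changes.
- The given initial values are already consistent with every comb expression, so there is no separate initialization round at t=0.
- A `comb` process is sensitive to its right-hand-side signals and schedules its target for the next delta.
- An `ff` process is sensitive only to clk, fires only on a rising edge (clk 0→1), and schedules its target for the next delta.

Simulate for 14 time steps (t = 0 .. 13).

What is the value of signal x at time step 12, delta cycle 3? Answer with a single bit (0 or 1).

t0.Δ0 clk=0 x=1 q=1 p=1 r=0 v=1 u=1
t0.Δ1 clk=1 x=1 q=1 p=1 r=0 v=1 u=1
t0.Δ2 clk=1 x=1 q=1 p=1 r=1 v=1 u=0
t0.Δ3 clk=1 x=0 q=1 p=1 r=1 v=0 u=0
t1.Δ0 clk=1 x=0 q=1 p=1 r=1 v=0 u=0
t1.Δ1 clk=0 x=0 q=1 p=1 r=1 v=0 u=0
t2.Δ0 clk=0 x=0 q=1 p=1 r=1 v=0 u=0
t2.Δ1 clk=1 x=0 q=1 p=1 r=1 v=0 u=0
t2.Δ2 clk=1 x=0 q=1 p=1 r=0 v=0 u=1
t2.Δ3 clk=1 x=0 q=1 p=1 r=0 v=1 u=1
t2.Δ4 clk=1 x=1 q=1 p=1 r=0 v=1 u=1
t3.Δ0 clk=1 x=1 q=1 p=1 r=0 v=1 u=1
t3.Δ1 clk=0 x=1 q=1 p=1 r=0 v=1 u=1
t4.Δ0 clk=0 x=1 q=1 p=1 r=0 v=1 u=1
t4.Δ1 clk=1 x=1 q=1 p=1 r=0 v=1 u=1
t4.Δ2 clk=1 x=1 q=1 p=1 r=1 v=1 u=0
t4.Δ3 clk=1 x=0 q=1 p=1 r=1 v=0 u=0
t5.Δ0 clk=1 x=0 q=1 p=1 r=1 v=0 u=0
t5.Δ1 clk=0 x=0 q=1 p=1 r=1 v=0 u=0
t6.Δ0 clk=0 x=0 q=1 p=1 r=1 v=0 u=0
t6.Δ1 clk=1 x=0 q=1 p=1 r=1 v=0 u=0
t6.Δ2 clk=1 x=0 q=1 p=1 r=0 v=0 u=1
t6.Δ3 clk=1 x=0 q=1 p=1 r=0 v=1 u=1
t6.Δ4 clk=1 x=1 q=1 p=1 r=0 v=1 u=1
t7.Δ0 clk=1 x=1 q=1 p=1 r=0 v=1 u=1
t7.Δ1 clk=0 x=1 q=1 p=1 r=0 v=1 u=1
t8.Δ0 clk=0 x=1 q=1 p=1 r=0 v=1 u=1
t8.Δ1 clk=1 x=1 q=1 p=1 r=0 v=1 u=1
t8.Δ2 clk=1 x=1 q=1 p=1 r=1 v=1 u=0
t8.Δ3 clk=1 x=0 q=1 p=1 r=1 v=0 u=0
t9.Δ0 clk=1 x=0 q=1 p=1 r=1 v=0 u=0
t9.Δ1 clk=0 x=0 q=1 p=1 r=1 v=0 u=0
t10.Δ0 clk=0 x=0 q=1 p=1 r=1 v=0 u=0
t10.Δ1 clk=1 x=0 q=1 p=1 r=1 v=0 u=0
t10.Δ2 clk=1 x=0 q=1 p=1 r=0 v=0 u=1
t10.Δ3 clk=1 x=0 q=1 p=1 r=0 v=1 u=1
t10.Δ4 clk=1 x=1 q=1 p=1 r=0 v=1 u=1
t11.Δ0 clk=1 x=1 q=1 p=1 r=0 v=1 u=1
t11.Δ1 clk=0 x=1 q=1 p=1 r=0 v=1 u=1
t12.Δ0 clk=0 x=1 q=1 p=1 r=0 v=1 u=1
t12.Δ1 clk=1 x=1 q=1 p=1 r=0 v=1 u=1
t12.Δ2 clk=1 x=1 q=1 p=1 r=1 v=1 u=0
t12.Δ3 clk=1 x=0 q=1 p=1 r=1 v=0 u=0
t13.Δ0 clk=1 x=0 q=1 p=1 r=1 v=0 u=0
t13.Δ1 clk=0 x=0 q=1 p=1 r=1 v=0 u=0

0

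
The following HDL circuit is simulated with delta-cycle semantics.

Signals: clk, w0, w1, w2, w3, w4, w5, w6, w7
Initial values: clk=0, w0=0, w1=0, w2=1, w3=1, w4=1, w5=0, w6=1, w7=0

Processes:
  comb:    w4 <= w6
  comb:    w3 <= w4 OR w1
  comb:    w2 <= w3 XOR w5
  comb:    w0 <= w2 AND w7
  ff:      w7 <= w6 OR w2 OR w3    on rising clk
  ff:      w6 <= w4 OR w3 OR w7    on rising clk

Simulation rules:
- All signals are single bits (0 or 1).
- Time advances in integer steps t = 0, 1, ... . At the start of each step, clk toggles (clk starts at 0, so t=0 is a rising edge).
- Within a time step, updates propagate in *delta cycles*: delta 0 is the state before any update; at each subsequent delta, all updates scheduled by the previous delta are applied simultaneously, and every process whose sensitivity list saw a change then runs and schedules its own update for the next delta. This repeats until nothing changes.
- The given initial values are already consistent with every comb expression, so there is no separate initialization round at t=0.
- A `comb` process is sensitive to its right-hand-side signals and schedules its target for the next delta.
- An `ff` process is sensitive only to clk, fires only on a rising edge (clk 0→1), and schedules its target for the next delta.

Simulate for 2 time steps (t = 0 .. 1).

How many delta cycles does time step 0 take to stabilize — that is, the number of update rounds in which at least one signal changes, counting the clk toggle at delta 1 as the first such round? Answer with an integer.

t0.Δ0 w3=1 w1=0 w7=0 w5=0 w2=1 w0=0 w6=1 clk=0 w4=1
t0.Δ1 w3=1 w1=0 w7=0 w5=0 w2=1 w0=0 w6=1 clk=1 w4=1
t0.Δ2 w3=1 w1=0 w7=1 w5=0 w2=1 w0=0 w6=1 clk=1 w4=1
t0.Δ3 w3=1 w1=0 w7=1 w5=0 w2=1 w0=1 w6=1 clk=1 w4=1
t1.Δ0 w3=1 w1=0 w7=1 w5=0 w2=1 w0=1 w6=1 clk=1 w4=1
t1.Δ1 w3=1 w1=0 w7=1 w5=0 w2=1 w0=1 w6=1 clk=0 w4=1

3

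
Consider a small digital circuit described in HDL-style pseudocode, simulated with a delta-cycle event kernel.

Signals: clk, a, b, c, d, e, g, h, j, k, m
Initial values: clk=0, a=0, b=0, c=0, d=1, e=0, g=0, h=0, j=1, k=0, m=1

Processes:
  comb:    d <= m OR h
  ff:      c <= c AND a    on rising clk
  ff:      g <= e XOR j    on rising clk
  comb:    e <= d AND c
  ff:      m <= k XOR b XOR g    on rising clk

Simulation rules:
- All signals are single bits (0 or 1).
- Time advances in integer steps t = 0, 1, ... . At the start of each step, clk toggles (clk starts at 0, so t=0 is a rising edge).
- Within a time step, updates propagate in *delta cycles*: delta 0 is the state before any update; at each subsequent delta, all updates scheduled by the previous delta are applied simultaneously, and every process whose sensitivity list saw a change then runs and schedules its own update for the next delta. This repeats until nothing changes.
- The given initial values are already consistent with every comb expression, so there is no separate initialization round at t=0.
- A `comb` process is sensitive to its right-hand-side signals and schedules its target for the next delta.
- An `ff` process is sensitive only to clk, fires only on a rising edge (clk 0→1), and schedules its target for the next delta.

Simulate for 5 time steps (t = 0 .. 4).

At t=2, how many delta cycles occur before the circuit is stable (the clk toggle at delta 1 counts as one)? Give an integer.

3

t=0 Δ0: a=0 j=1 d=1 k=0 e=0 b=0 h=0 g=0 m=1 c=0 clk=0
  Δ1: clk:0→1
  Δ2: g:0→1, m:1→0
  Δ3: d:1→0
  (3Δ to stable)
t=1 Δ0: a=0 j=1 d=0 k=0 e=0 b=0 h=0 g=1 m=0 c=0 clk=1
  Δ1: clk:1→0
  (1Δ to stable)
t=2 Δ0: a=0 j=1 d=0 k=0 e=0 b=0 h=0 g=1 m=0 c=0 clk=0
  Δ1: clk:0→1
  Δ2: m:0→1
  Δ3: d:0→1
  (3Δ to stable)
t=3 Δ0: a=0 j=1 d=1 k=0 e=0 b=0 h=0 g=1 m=1 c=0 clk=1
  Δ1: clk:1→0
  (1Δ to stable)
t=4 Δ0: a=0 j=1 d=1 k=0 e=0 b=0 h=0 g=1 m=1 c=0 clk=0
  Δ1: clk:0→1
  (1Δ to stable)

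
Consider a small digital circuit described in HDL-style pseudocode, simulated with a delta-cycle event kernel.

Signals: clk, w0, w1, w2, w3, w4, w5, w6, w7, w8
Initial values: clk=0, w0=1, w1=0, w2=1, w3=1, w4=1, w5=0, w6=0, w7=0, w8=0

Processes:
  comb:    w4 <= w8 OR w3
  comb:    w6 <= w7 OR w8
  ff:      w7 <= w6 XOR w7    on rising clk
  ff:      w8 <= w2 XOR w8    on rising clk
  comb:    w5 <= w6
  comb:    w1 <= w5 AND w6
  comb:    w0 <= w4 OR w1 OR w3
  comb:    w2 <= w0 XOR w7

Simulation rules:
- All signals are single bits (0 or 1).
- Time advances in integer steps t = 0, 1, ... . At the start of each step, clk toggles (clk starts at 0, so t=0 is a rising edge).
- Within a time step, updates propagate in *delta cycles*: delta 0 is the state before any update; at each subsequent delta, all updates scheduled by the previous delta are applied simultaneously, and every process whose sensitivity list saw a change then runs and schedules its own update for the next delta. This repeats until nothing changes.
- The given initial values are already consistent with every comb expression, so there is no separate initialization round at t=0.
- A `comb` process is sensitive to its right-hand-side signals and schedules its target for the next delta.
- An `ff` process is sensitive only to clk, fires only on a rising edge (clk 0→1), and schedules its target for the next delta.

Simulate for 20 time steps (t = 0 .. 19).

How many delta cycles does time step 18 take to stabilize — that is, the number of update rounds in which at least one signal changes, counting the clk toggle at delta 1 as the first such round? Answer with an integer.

[bits: w8,w1,w5,w4,w2,w3,clk,w0,w6,w7]
t=0: Δ0=0001110100 Δ1=0001111100 Δ2=1001111100 Δ3=1001111110 Δ4=1011111110 Δ5=1111111110 | 5Δ
t=1: Δ0=1111111110 Δ1=1111110110 | 1Δ
t=2: Δ0=1111110110 Δ1=1111111110 Δ2=0111111111 Δ3=0111011111 | 3Δ
t=3: Δ0=0111011111 Δ1=0111010111 | 1Δ
t=4: Δ0=0111010111 Δ1=0111011111 Δ2=0111011110 Δ3=0111111100 Δ4=0001111100 | 4Δ
t=5: Δ0=0001111100 Δ1=0001110100 | 1Δ
t=6: Δ0=0001110100 Δ1=0001111100 Δ2=1001111100 Δ3=1001111110 Δ4=1011111110 Δ5=1111111110 | 5Δ
t=7: Δ0=1111111110 Δ1=1111110110 | 1Δ
t=8: Δ0=1111110110 Δ1=1111111110 Δ2=0111111111 Δ3=0111011111 | 3Δ
t=9: Δ0=0111011111 Δ1=0111010111 | 1Δ
t=10: Δ0=0111010111 Δ1=0111011111 Δ2=0111011110 Δ3=0111111100 Δ4=0001111100 | 4Δ
t=11: Δ0=0001111100 Δ1=0001110100 | 1Δ
t=12: Δ0=0001110100 Δ1=0001111100 Δ2=1001111100 Δ3=1001111110 Δ4=1011111110 Δ5=1111111110 | 5Δ
t=13: Δ0=1111111110 Δ1=1111110110 | 1Δ
t=14: Δ0=1111110110 Δ1=1111111110 Δ2=0111111111 Δ3=0111011111 | 3Δ
t=15: Δ0=0111011111 Δ1=0111010111 | 1Δ
t=16: Δ0=0111010111 Δ1=0111011111 Δ2=0111011110 Δ3=0111111100 Δ4=0001111100 | 4Δ
t=17: Δ0=0001111100 Δ1=0001110100 | 1Δ
t=18: Δ0=0001110100 Δ1=0001111100 Δ2=1001111100 Δ3=1001111110 Δ4=1011111110 Δ5=1111111110 | 5Δ
t=19: Δ0=1111111110 Δ1=1111110110 | 1Δ

5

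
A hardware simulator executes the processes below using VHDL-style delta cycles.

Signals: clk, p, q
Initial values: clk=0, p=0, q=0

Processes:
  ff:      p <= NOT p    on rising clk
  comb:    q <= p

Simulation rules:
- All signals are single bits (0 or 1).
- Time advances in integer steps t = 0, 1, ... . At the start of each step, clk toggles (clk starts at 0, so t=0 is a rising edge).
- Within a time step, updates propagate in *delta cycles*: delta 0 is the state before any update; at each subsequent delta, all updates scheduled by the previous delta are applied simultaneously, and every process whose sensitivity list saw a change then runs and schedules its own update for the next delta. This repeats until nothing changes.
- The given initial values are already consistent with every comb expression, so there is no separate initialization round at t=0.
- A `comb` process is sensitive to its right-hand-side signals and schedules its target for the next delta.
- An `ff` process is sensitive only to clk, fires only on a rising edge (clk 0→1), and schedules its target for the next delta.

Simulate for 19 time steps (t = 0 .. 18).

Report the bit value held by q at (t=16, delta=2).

[bits: p,clk,q]
t=0: Δ0=000 Δ1=010 Δ2=110 Δ3=111 | 3Δ
t=1: Δ0=111 Δ1=101 | 1Δ
t=2: Δ0=101 Δ1=111 Δ2=011 Δ3=010 | 3Δ
t=3: Δ0=010 Δ1=000 | 1Δ
t=4: Δ0=000 Δ1=010 Δ2=110 Δ3=111 | 3Δ
t=5: Δ0=111 Δ1=101 | 1Δ
t=6: Δ0=101 Δ1=111 Δ2=011 Δ3=010 | 3Δ
t=7: Δ0=010 Δ1=000 | 1Δ
t=8: Δ0=000 Δ1=010 Δ2=110 Δ3=111 | 3Δ
t=9: Δ0=111 Δ1=101 | 1Δ
t=10: Δ0=101 Δ1=111 Δ2=011 Δ3=010 | 3Δ
t=11: Δ0=010 Δ1=000 | 1Δ
t=12: Δ0=000 Δ1=010 Δ2=110 Δ3=111 | 3Δ
t=13: Δ0=111 Δ1=101 | 1Δ
t=14: Δ0=101 Δ1=111 Δ2=011 Δ3=010 | 3Δ
t=15: Δ0=010 Δ1=000 | 1Δ
t=16: Δ0=000 Δ1=010 Δ2=110 Δ3=111 | 3Δ
t=17: Δ0=111 Δ1=101 | 1Δ
t=18: Δ0=101 Δ1=111 Δ2=011 Δ3=010 | 3Δ

0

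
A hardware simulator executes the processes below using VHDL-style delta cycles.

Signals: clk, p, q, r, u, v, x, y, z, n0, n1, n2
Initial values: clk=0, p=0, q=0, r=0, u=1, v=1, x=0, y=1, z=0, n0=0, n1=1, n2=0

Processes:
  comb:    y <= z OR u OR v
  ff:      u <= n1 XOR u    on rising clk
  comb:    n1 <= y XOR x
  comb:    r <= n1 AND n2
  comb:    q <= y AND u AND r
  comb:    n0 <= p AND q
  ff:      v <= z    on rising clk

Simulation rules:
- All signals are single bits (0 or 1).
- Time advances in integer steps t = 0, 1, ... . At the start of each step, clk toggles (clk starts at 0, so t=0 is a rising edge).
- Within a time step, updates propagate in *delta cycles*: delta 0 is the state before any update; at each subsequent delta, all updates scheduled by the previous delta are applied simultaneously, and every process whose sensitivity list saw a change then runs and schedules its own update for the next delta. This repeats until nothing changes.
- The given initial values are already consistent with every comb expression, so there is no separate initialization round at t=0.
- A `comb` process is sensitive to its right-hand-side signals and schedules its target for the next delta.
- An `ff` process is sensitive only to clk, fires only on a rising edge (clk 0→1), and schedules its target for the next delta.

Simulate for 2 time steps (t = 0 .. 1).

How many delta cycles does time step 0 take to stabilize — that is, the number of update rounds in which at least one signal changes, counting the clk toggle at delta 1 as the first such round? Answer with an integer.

4

[bits: y,r,n2,v,clk,x,q,n0,u,z,n1,p]
t=0: Δ0=100100001010 Δ1=100110001010 Δ2=100010000010 Δ3=000010000010 Δ4=000010000000 | 4Δ
t=1: Δ0=000010000000 Δ1=000000000000 | 1Δ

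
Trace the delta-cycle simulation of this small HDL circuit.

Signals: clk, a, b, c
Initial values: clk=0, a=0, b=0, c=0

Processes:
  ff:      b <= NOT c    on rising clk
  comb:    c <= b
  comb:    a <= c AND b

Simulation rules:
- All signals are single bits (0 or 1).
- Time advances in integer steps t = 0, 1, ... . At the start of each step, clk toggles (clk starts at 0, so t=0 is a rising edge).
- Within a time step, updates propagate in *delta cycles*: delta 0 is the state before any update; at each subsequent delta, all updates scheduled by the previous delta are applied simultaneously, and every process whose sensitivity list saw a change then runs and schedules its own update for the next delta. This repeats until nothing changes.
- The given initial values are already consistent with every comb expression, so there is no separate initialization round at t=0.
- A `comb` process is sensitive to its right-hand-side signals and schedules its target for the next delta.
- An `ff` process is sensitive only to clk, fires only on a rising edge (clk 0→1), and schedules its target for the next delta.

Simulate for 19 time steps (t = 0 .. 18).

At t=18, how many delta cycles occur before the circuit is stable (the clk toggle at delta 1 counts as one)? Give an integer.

3

t=0 Δ0: clk=0 c=0 b=0 a=0
  Δ1: clk:0→1
  Δ2: b:0→1
  Δ3: c:0→1
  Δ4: a:0→1
  (4Δ to stable)
t=1 Δ0: clk=1 c=1 b=1 a=1
  Δ1: clk:1→0
  (1Δ to stable)
t=2 Δ0: clk=0 c=1 b=1 a=1
  Δ1: clk:0→1
  Δ2: b:1→0
  Δ3: c:1→0, a:1→0
  (3Δ to stable)
t=3 Δ0: clk=1 c=0 b=0 a=0
  Δ1: clk:1→0
  (1Δ to stable)
t=4 Δ0: clk=0 c=0 b=0 a=0
  Δ1: clk:0→1
  Δ2: b:0→1
  Δ3: c:0→1
  Δ4: a:0→1
  (4Δ to stable)
t=5 Δ0: clk=1 c=1 b=1 a=1
  Δ1: clk:1→0
  (1Δ to stable)
t=6 Δ0: clk=0 c=1 b=1 a=1
  Δ1: clk:0→1
  Δ2: b:1→0
  Δ3: c:1→0, a:1→0
  (3Δ to stable)
t=7 Δ0: clk=1 c=0 b=0 a=0
  Δ1: clk:1→0
  (1Δ to stable)
t=8 Δ0: clk=0 c=0 b=0 a=0
  Δ1: clk:0→1
  Δ2: b:0→1
  Δ3: c:0→1
  Δ4: a:0→1
  (4Δ to stable)
t=9 Δ0: clk=1 c=1 b=1 a=1
  Δ1: clk:1→0
  (1Δ to stable)
t=10 Δ0: clk=0 c=1 b=1 a=1
  Δ1: clk:0→1
  Δ2: b:1→0
  Δ3: c:1→0, a:1→0
  (3Δ to stable)
t=11 Δ0: clk=1 c=0 b=0 a=0
  Δ1: clk:1→0
  (1Δ to stable)
t=12 Δ0: clk=0 c=0 b=0 a=0
  Δ1: clk:0→1
  Δ2: b:0→1
  Δ3: c:0→1
  Δ4: a:0→1
  (4Δ to stable)
t=13 Δ0: clk=1 c=1 b=1 a=1
  Δ1: clk:1→0
  (1Δ to stable)
t=14 Δ0: clk=0 c=1 b=1 a=1
  Δ1: clk:0→1
  Δ2: b:1→0
  Δ3: c:1→0, a:1→0
  (3Δ to stable)
t=15 Δ0: clk=1 c=0 b=0 a=0
  Δ1: clk:1→0
  (1Δ to stable)
t=16 Δ0: clk=0 c=0 b=0 a=0
  Δ1: clk:0→1
  Δ2: b:0→1
  Δ3: c:0→1
  Δ4: a:0→1
  (4Δ to stable)
t=17 Δ0: clk=1 c=1 b=1 a=1
  Δ1: clk:1→0
  (1Δ to stable)
t=18 Δ0: clk=0 c=1 b=1 a=1
  Δ1: clk:0→1
  Δ2: b:1→0
  Δ3: c:1→0, a:1→0
  (3Δ to stable)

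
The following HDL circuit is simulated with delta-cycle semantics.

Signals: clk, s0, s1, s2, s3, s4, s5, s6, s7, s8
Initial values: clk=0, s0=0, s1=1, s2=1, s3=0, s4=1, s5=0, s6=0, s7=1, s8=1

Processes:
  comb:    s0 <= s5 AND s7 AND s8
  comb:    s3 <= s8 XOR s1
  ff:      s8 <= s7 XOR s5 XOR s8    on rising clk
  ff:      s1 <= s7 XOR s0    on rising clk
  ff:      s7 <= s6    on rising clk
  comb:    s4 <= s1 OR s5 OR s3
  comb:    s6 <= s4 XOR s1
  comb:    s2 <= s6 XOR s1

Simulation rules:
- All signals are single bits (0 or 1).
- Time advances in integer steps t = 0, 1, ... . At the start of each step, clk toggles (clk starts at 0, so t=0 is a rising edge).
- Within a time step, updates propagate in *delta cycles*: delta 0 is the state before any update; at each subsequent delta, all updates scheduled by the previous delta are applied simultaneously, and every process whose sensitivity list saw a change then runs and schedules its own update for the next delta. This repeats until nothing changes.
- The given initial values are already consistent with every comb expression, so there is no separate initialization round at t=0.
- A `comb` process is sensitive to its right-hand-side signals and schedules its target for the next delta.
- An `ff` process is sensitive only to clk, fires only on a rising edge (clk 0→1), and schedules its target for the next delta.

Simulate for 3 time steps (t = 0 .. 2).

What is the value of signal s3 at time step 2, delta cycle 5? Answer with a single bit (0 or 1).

t=0 Δ0: s7=1 s8=1 clk=0 s2=1 s6=0 s5=0 s3=0 s1=1 s0=0 s4=1
  Δ1: clk:0→1
  Δ2: s7:1→0, s8:1→0
  Δ3: s3:0→1
  (3Δ to stable)
t=1 Δ0: s7=0 s8=0 clk=1 s2=1 s6=0 s5=0 s3=1 s1=1 s0=0 s4=1
  Δ1: clk:1→0
  (1Δ to stable)
t=2 Δ0: s7=0 s8=0 clk=0 s2=1 s6=0 s5=0 s3=1 s1=1 s0=0 s4=1
  Δ1: clk:0→1
  Δ2: s1:1→0
  Δ3: s2:1→0, s6:0→1, s3:1→0
  Δ4: s2:0→1, s4:1→0
  Δ5: s6:1→0
  Δ6: s2:1→0
  (6Δ to stable)

0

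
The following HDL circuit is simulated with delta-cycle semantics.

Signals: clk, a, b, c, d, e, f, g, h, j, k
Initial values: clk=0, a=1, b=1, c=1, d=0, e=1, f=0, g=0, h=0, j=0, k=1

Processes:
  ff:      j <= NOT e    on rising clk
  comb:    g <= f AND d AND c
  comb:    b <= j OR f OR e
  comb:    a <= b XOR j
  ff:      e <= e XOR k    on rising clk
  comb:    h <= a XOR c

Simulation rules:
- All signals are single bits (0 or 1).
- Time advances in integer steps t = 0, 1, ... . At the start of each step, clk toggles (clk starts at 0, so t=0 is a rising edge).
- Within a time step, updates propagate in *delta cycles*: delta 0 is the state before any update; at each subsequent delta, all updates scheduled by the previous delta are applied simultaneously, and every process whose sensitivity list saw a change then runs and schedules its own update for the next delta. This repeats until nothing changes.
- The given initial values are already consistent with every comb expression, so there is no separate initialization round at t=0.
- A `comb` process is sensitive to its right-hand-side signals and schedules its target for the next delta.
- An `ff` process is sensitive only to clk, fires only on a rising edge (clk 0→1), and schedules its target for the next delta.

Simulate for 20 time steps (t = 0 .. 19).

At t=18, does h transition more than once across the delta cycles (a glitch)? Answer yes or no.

t=0 Δ0: c=1 e=1 b=1 g=0 clk=0 j=0 f=0 a=1 d=0 h=0 k=1
  Δ1: clk:0→1
  Δ2: e:1→0
  Δ3: b:1→0
  Δ4: a:1→0
  Δ5: h:0→1
  (5Δ to stable)
t=1 Δ0: c=1 e=0 b=0 g=0 clk=1 j=0 f=0 a=0 d=0 h=1 k=1
  Δ1: clk:1→0
  (1Δ to stable)
t=2 Δ0: c=1 e=0 b=0 g=0 clk=0 j=0 f=0 a=0 d=0 h=1 k=1
  Δ1: clk:0→1
  Δ2: e:0→1, j:0→1
  Δ3: b:0→1, a:0→1
  Δ4: a:1→0, h:1→0
  Δ5: h:0→1
  (5Δ to stable)
t=3 Δ0: c=1 e=1 b=1 g=0 clk=1 j=1 f=0 a=0 d=0 h=1 k=1
  Δ1: clk:1→0
  (1Δ to stable)
t=4 Δ0: c=1 e=1 b=1 g=0 clk=0 j=1 f=0 a=0 d=0 h=1 k=1
  Δ1: clk:0→1
  Δ2: e:1→0, j:1→0
  Δ3: b:1→0, a:0→1
  Δ4: a:1→0, h:1→0
  Δ5: h:0→1
  (5Δ to stable)
t=5 Δ0: c=1 e=0 b=0 g=0 clk=1 j=0 f=0 a=0 d=0 h=1 k=1
  Δ1: clk:1→0
  (1Δ to stable)
t=6 Δ0: c=1 e=0 b=0 g=0 clk=0 j=0 f=0 a=0 d=0 h=1 k=1
  Δ1: clk:0→1
  Δ2: e:0→1, j:0→1
  Δ3: b:0→1, a:0→1
  Δ4: a:1→0, h:1→0
  Δ5: h:0→1
  (5Δ to stable)
t=7 Δ0: c=1 e=1 b=1 g=0 clk=1 j=1 f=0 a=0 d=0 h=1 k=1
  Δ1: clk:1→0
  (1Δ to stable)
t=8 Δ0: c=1 e=1 b=1 g=0 clk=0 j=1 f=0 a=0 d=0 h=1 k=1
  Δ1: clk:0→1
  Δ2: e:1→0, j:1→0
  Δ3: b:1→0, a:0→1
  Δ4: a:1→0, h:1→0
  Δ5: h:0→1
  (5Δ to stable)
t=9 Δ0: c=1 e=0 b=0 g=0 clk=1 j=0 f=0 a=0 d=0 h=1 k=1
  Δ1: clk:1→0
  (1Δ to stable)
t=10 Δ0: c=1 e=0 b=0 g=0 clk=0 j=0 f=0 a=0 d=0 h=1 k=1
  Δ1: clk:0→1
  Δ2: e:0→1, j:0→1
  Δ3: b:0→1, a:0→1
  Δ4: a:1→0, h:1→0
  Δ5: h:0→1
  (5Δ to stable)
t=11 Δ0: c=1 e=1 b=1 g=0 clk=1 j=1 f=0 a=0 d=0 h=1 k=1
  Δ1: clk:1→0
  (1Δ to stable)
t=12 Δ0: c=1 e=1 b=1 g=0 clk=0 j=1 f=0 a=0 d=0 h=1 k=1
  Δ1: clk:0→1
  Δ2: e:1→0, j:1→0
  Δ3: b:1→0, a:0→1
  Δ4: a:1→0, h:1→0
  Δ5: h:0→1
  (5Δ to stable)
t=13 Δ0: c=1 e=0 b=0 g=0 clk=1 j=0 f=0 a=0 d=0 h=1 k=1
  Δ1: clk:1→0
  (1Δ to stable)
t=14 Δ0: c=1 e=0 b=0 g=0 clk=0 j=0 f=0 a=0 d=0 h=1 k=1
  Δ1: clk:0→1
  Δ2: e:0→1, j:0→1
  Δ3: b:0→1, a:0→1
  Δ4: a:1→0, h:1→0
  Δ5: h:0→1
  (5Δ to stable)
t=15 Δ0: c=1 e=1 b=1 g=0 clk=1 j=1 f=0 a=0 d=0 h=1 k=1
  Δ1: clk:1→0
  (1Δ to stable)
t=16 Δ0: c=1 e=1 b=1 g=0 clk=0 j=1 f=0 a=0 d=0 h=1 k=1
  Δ1: clk:0→1
  Δ2: e:1→0, j:1→0
  Δ3: b:1→0, a:0→1
  Δ4: a:1→0, h:1→0
  Δ5: h:0→1
  (5Δ to stable)
t=17 Δ0: c=1 e=0 b=0 g=0 clk=1 j=0 f=0 a=0 d=0 h=1 k=1
  Δ1: clk:1→0
  (1Δ to stable)
t=18 Δ0: c=1 e=0 b=0 g=0 clk=0 j=0 f=0 a=0 d=0 h=1 k=1
  Δ1: clk:0→1
  Δ2: e:0→1, j:0→1
  Δ3: b:0→1, a:0→1
  Δ4: a:1→0, h:1→0
  Δ5: h:0→1
  (5Δ to stable)
t=19 Δ0: c=1 e=1 b=1 g=0 clk=1 j=1 f=0 a=0 d=0 h=1 k=1
  Δ1: clk:1→0
  (1Δ to stable)

yes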